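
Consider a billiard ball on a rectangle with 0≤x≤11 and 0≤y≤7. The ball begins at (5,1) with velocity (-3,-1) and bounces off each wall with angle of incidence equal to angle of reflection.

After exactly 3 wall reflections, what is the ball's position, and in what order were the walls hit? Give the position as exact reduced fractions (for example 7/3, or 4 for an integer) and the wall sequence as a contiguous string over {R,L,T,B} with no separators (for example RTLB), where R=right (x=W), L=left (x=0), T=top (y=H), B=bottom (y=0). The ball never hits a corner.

1. t=1 → B at (2,0); v=(-3,1)
2. t=2/3 → L at (0,2/3); v=(3,1)
3. t=11/3 → R at (11,13/3); v=(-3,1)

Final position: (11,13/3)
Wall sequence: BLR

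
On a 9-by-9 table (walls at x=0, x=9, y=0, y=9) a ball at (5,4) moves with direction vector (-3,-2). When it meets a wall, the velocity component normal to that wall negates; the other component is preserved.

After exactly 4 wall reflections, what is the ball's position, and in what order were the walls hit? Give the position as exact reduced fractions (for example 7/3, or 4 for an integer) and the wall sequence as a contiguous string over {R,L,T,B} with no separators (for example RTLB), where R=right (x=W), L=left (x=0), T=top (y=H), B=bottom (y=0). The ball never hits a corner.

Final position: (7/2,9)
Wall sequence: LBRT

1. t=5/3 → L at (0,2/3); v=(3,-2)
2. t=1/3 → B at (1,0); v=(3,2)
3. t=8/3 → R at (9,16/3); v=(-3,2)
4. t=11/6 → T at (7/2,9); v=(-3,-2)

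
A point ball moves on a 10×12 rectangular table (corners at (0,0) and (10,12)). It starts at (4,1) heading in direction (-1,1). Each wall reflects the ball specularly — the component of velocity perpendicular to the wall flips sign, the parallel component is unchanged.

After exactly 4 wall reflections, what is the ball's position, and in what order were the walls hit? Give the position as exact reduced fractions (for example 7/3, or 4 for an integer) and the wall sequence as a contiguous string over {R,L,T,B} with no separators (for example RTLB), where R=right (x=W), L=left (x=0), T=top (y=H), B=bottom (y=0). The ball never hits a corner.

1. t=4 → L at (0,5); v=(1,1)
2. t=7 → T at (7,12); v=(1,-1)
3. t=3 → R at (10,9); v=(-1,-1)
4. t=9 → B at (1,0); v=(-1,1)

Final position: (1,0)
Wall sequence: LTRB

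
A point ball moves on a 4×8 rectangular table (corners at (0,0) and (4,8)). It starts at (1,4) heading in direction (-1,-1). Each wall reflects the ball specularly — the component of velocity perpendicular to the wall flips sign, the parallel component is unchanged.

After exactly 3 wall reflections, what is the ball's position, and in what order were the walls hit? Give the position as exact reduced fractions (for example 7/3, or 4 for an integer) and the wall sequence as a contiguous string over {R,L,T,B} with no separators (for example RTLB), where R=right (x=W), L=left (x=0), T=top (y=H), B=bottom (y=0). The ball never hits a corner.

Final position: (4,1)
Wall sequence: LBR

1. t=1 → L at (0,3); v=(1,-1)
2. t=3 → B at (3,0); v=(1,1)
3. t=1 → R at (4,1); v=(-1,1)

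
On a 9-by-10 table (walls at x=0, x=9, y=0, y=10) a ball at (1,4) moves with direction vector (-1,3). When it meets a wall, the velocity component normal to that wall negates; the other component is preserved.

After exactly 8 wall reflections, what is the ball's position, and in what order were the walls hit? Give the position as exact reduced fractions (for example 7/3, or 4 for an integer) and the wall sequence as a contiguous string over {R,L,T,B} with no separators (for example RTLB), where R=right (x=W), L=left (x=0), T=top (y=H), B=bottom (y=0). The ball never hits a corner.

1. t=1 → L at (0,7); v=(1,3)
2. t=1 → T at (1,10); v=(1,-3)
3. t=10/3 → B at (13/3,0); v=(1,3)
4. t=10/3 → T at (23/3,10); v=(1,-3)
5. t=4/3 → R at (9,6); v=(-1,-3)
6. t=2 → B at (7,0); v=(-1,3)
7. t=10/3 → T at (11/3,10); v=(-1,-3)
8. t=10/3 → B at (1/3,0); v=(-1,3)

Final position: (1/3,0)
Wall sequence: LTBTRBTB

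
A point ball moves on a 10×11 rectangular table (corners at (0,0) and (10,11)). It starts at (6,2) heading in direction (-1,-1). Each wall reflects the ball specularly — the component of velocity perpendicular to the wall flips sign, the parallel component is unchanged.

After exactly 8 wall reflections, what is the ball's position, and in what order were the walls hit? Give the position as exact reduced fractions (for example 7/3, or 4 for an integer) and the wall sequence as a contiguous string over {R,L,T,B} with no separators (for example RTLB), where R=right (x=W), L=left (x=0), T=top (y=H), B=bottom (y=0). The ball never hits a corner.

1. t=2 → B at (4,0); v=(-1,1)
2. t=4 → L at (0,4); v=(1,1)
3. t=7 → T at (7,11); v=(1,-1)
4. t=3 → R at (10,8); v=(-1,-1)
5. t=8 → B at (2,0); v=(-1,1)
6. t=2 → L at (0,2); v=(1,1)
7. t=9 → T at (9,11); v=(1,-1)
8. t=1 → R at (10,10); v=(-1,-1)

Final position: (10,10)
Wall sequence: BLTRBLTR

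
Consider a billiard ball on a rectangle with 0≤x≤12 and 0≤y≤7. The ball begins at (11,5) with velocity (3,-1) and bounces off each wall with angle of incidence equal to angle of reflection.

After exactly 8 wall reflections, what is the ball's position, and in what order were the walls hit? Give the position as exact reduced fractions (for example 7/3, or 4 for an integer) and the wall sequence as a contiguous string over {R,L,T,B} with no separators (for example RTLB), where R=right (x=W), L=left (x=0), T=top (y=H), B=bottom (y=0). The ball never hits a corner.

Final position: (4,0)
Wall sequence: RLBRTLRB

1. t=1/3 → R at (12,14/3); v=(-3,-1)
2. t=4 → L at (0,2/3); v=(3,-1)
3. t=2/3 → B at (2,0); v=(3,1)
4. t=10/3 → R at (12,10/3); v=(-3,1)
5. t=11/3 → T at (1,7); v=(-3,-1)
6. t=1/3 → L at (0,20/3); v=(3,-1)
7. t=4 → R at (12,8/3); v=(-3,-1)
8. t=8/3 → B at (4,0); v=(-3,1)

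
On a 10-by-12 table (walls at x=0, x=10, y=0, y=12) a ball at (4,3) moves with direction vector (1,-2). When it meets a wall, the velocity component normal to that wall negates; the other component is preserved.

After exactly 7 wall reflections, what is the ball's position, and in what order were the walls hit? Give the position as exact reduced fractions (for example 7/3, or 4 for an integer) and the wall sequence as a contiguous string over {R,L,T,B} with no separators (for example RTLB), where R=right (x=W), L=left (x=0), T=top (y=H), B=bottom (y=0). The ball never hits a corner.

1. t=3/2 → B at (11/2,0); v=(1,2)
2. t=9/2 → R at (10,9); v=(-1,2)
3. t=3/2 → T at (17/2,12); v=(-1,-2)
4. t=6 → B at (5/2,0); v=(-1,2)
5. t=5/2 → L at (0,5); v=(1,2)
6. t=7/2 → T at (7/2,12); v=(1,-2)
7. t=6 → B at (19/2,0); v=(1,2)

Final position: (19/2,0)
Wall sequence: BRTBLTB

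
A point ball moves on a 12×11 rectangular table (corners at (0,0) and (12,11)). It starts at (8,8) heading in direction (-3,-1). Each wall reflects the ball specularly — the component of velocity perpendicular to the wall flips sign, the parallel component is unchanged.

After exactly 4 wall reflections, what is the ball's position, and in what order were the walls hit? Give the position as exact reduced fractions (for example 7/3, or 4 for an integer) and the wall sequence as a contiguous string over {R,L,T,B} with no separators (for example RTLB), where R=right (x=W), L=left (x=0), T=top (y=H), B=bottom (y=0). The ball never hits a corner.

1. t=8/3 → L at (0,16/3); v=(3,-1)
2. t=4 → R at (12,4/3); v=(-3,-1)
3. t=4/3 → B at (8,0); v=(-3,1)
4. t=8/3 → L at (0,8/3); v=(3,1)

Final position: (0,8/3)
Wall sequence: LRBL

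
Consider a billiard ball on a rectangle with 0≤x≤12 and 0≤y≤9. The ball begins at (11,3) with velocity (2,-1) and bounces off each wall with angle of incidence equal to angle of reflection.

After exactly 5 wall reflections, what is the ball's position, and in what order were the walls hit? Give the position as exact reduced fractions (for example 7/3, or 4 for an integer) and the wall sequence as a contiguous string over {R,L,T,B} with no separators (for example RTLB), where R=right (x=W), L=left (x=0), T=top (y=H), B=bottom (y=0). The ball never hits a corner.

Final position: (12,17/2)
Wall sequence: RBLTR

1. t=1/2 → R at (12,5/2); v=(-2,-1)
2. t=5/2 → B at (7,0); v=(-2,1)
3. t=7/2 → L at (0,7/2); v=(2,1)
4. t=11/2 → T at (11,9); v=(2,-1)
5. t=1/2 → R at (12,17/2); v=(-2,-1)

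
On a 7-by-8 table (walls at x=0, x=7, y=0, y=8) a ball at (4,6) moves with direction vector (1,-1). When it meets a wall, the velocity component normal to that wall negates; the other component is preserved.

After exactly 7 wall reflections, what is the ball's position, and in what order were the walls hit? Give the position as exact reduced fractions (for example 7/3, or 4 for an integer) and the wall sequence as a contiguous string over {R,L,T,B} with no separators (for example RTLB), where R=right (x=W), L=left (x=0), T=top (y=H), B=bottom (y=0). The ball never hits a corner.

Final position: (0,2)
Wall sequence: RBLTRBL

1. t=3 → R at (7,3); v=(-1,-1)
2. t=3 → B at (4,0); v=(-1,1)
3. t=4 → L at (0,4); v=(1,1)
4. t=4 → T at (4,8); v=(1,-1)
5. t=3 → R at (7,5); v=(-1,-1)
6. t=5 → B at (2,0); v=(-1,1)
7. t=2 → L at (0,2); v=(1,1)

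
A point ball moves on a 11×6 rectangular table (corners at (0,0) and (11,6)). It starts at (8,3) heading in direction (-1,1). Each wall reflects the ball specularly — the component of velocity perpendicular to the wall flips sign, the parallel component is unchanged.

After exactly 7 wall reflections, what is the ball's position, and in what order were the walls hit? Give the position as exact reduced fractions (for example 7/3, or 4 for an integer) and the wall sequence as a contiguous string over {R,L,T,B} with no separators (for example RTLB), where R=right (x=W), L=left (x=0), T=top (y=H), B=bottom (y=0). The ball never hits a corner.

1. t=3 → T at (5,6); v=(-1,-1)
2. t=5 → L at (0,1); v=(1,-1)
3. t=1 → B at (1,0); v=(1,1)
4. t=6 → T at (7,6); v=(1,-1)
5. t=4 → R at (11,2); v=(-1,-1)
6. t=2 → B at (9,0); v=(-1,1)
7. t=6 → T at (3,6); v=(-1,-1)

Final position: (3,6)
Wall sequence: TLBTRBT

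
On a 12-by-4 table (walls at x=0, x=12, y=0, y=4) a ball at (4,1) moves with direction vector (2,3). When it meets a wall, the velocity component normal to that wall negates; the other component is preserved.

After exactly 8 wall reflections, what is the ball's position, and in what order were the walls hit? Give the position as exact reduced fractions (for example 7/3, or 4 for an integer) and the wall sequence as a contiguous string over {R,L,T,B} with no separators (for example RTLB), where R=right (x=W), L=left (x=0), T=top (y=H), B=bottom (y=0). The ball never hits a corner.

Final position: (2,4)
Wall sequence: TBTRBTBT

1. t=1 → T at (6,4); v=(2,-3)
2. t=4/3 → B at (26/3,0); v=(2,3)
3. t=4/3 → T at (34/3,4); v=(2,-3)
4. t=1/3 → R at (12,3); v=(-2,-3)
5. t=1 → B at (10,0); v=(-2,3)
6. t=4/3 → T at (22/3,4); v=(-2,-3)
7. t=4/3 → B at (14/3,0); v=(-2,3)
8. t=4/3 → T at (2,4); v=(-2,-3)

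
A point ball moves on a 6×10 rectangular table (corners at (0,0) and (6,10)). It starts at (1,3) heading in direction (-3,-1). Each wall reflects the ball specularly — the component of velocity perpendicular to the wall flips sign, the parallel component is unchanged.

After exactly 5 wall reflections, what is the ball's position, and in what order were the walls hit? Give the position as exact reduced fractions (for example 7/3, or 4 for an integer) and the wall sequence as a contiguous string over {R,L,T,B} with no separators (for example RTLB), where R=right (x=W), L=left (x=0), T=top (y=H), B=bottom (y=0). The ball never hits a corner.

1. t=1/3 → L at (0,8/3); v=(3,-1)
2. t=2 → R at (6,2/3); v=(-3,-1)
3. t=2/3 → B at (4,0); v=(-3,1)
4. t=4/3 → L at (0,4/3); v=(3,1)
5. t=2 → R at (6,10/3); v=(-3,1)

Final position: (6,10/3)
Wall sequence: LRBLR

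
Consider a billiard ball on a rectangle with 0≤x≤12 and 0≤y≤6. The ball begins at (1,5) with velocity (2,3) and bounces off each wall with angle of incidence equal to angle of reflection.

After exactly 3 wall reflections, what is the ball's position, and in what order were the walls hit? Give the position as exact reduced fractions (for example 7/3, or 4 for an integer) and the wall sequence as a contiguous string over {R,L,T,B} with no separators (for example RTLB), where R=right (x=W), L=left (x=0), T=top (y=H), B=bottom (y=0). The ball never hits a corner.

1. t=1/3 → T at (5/3,6); v=(2,-3)
2. t=2 → B at (17/3,0); v=(2,3)
3. t=2 → T at (29/3,6); v=(2,-3)

Final position: (29/3,6)
Wall sequence: TBT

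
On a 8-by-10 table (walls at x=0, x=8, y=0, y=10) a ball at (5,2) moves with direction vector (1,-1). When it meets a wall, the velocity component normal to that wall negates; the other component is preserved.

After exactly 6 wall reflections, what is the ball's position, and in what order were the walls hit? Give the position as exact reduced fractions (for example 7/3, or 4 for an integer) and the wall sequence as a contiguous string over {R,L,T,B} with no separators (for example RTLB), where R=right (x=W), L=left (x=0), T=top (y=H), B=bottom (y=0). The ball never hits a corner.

1. t=2 → B at (7,0); v=(1,1)
2. t=1 → R at (8,1); v=(-1,1)
3. t=8 → L at (0,9); v=(1,1)
4. t=1 → T at (1,10); v=(1,-1)
5. t=7 → R at (8,3); v=(-1,-1)
6. t=3 → B at (5,0); v=(-1,1)

Final position: (5,0)
Wall sequence: BRLTRB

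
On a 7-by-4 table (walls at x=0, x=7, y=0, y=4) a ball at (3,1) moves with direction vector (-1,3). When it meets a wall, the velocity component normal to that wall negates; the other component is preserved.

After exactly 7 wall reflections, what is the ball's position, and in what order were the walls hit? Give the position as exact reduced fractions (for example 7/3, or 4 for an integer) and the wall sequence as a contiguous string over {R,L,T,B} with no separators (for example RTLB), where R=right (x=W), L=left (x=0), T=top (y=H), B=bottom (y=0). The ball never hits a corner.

Final position: (14/3,0)
Wall sequence: TBLTBTB

1. t=1 → T at (2,4); v=(-1,-3)
2. t=4/3 → B at (2/3,0); v=(-1,3)
3. t=2/3 → L at (0,2); v=(1,3)
4. t=2/3 → T at (2/3,4); v=(1,-3)
5. t=4/3 → B at (2,0); v=(1,3)
6. t=4/3 → T at (10/3,4); v=(1,-3)
7. t=4/3 → B at (14/3,0); v=(1,3)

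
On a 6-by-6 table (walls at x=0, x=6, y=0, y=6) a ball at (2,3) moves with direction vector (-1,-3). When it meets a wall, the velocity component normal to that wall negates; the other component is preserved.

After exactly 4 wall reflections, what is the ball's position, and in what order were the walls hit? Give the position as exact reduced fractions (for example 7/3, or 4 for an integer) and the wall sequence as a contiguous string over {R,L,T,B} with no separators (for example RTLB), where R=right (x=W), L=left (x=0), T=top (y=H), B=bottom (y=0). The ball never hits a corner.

Final position: (3,0)
Wall sequence: BLTB

1. t=1 → B at (1,0); v=(-1,3)
2. t=1 → L at (0,3); v=(1,3)
3. t=1 → T at (1,6); v=(1,-3)
4. t=2 → B at (3,0); v=(1,3)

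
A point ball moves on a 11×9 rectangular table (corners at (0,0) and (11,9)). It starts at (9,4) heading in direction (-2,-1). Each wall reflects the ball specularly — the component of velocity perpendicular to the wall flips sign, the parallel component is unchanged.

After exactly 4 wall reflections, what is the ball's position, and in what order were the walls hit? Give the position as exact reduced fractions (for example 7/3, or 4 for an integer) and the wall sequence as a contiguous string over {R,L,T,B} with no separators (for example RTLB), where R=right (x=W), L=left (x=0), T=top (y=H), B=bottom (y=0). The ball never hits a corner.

Final position: (5,9)
Wall sequence: BLRT

1. t=4 → B at (1,0); v=(-2,1)
2. t=1/2 → L at (0,1/2); v=(2,1)
3. t=11/2 → R at (11,6); v=(-2,1)
4. t=3 → T at (5,9); v=(-2,-1)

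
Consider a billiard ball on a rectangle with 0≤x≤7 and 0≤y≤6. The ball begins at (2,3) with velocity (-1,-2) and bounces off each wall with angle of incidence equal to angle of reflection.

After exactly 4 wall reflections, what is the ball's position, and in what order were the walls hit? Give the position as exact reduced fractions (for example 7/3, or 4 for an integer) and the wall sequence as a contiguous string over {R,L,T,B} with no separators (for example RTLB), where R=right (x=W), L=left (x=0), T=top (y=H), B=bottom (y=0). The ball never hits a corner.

Final position: (11/2,0)
Wall sequence: BLTB

1. t=3/2 → B at (1/2,0); v=(-1,2)
2. t=1/2 → L at (0,1); v=(1,2)
3. t=5/2 → T at (5/2,6); v=(1,-2)
4. t=3 → B at (11/2,0); v=(1,2)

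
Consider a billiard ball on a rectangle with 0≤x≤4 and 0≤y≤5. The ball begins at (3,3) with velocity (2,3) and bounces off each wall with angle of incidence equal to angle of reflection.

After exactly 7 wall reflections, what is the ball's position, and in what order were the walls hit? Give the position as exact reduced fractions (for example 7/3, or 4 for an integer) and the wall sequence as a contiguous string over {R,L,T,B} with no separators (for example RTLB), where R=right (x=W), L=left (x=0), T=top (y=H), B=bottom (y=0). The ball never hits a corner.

Final position: (5/3,0)
Wall sequence: RTBLTRB

1. t=1/2 → R at (4,9/2); v=(-2,3)
2. t=1/6 → T at (11/3,5); v=(-2,-3)
3. t=5/3 → B at (1/3,0); v=(-2,3)
4. t=1/6 → L at (0,1/2); v=(2,3)
5. t=3/2 → T at (3,5); v=(2,-3)
6. t=1/2 → R at (4,7/2); v=(-2,-3)
7. t=7/6 → B at (5/3,0); v=(-2,3)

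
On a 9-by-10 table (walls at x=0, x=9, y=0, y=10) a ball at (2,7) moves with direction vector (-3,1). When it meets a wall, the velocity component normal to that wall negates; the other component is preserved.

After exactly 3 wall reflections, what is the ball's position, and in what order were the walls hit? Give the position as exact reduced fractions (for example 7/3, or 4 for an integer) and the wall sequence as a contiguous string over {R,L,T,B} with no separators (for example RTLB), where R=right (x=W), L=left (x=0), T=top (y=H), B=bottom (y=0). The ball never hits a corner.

1. t=2/3 → L at (0,23/3); v=(3,1)
2. t=7/3 → T at (7,10); v=(3,-1)
3. t=2/3 → R at (9,28/3); v=(-3,-1)

Final position: (9,28/3)
Wall sequence: LTR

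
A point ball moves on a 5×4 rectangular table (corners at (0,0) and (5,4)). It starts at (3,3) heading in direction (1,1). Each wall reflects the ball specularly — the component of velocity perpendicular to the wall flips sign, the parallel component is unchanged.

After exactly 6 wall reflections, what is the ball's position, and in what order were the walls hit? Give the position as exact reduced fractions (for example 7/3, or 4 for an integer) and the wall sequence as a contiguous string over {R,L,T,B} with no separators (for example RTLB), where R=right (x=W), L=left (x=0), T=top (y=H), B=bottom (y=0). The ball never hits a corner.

1. t=1 → T at (4,4); v=(1,-1)
2. t=1 → R at (5,3); v=(-1,-1)
3. t=3 → B at (2,0); v=(-1,1)
4. t=2 → L at (0,2); v=(1,1)
5. t=2 → T at (2,4); v=(1,-1)
6. t=3 → R at (5,1); v=(-1,-1)

Final position: (5,1)
Wall sequence: TRBLTR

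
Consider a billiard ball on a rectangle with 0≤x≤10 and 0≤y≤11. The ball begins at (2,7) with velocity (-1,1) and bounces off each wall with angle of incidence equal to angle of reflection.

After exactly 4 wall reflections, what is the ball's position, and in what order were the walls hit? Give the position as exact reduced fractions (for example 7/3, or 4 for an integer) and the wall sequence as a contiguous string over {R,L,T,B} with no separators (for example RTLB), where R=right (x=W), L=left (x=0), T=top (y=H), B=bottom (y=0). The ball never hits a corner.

1. t=2 → L at (0,9); v=(1,1)
2. t=2 → T at (2,11); v=(1,-1)
3. t=8 → R at (10,3); v=(-1,-1)
4. t=3 → B at (7,0); v=(-1,1)

Final position: (7,0)
Wall sequence: LTRB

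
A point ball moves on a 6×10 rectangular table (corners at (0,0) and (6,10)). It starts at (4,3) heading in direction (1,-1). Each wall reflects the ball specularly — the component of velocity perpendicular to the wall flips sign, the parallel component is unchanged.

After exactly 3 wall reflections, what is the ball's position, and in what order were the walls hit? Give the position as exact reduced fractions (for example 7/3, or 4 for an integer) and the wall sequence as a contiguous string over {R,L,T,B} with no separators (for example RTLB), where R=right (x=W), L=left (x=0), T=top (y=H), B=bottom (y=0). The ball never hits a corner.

Final position: (0,5)
Wall sequence: RBL

1. t=2 → R at (6,1); v=(-1,-1)
2. t=1 → B at (5,0); v=(-1,1)
3. t=5 → L at (0,5); v=(1,1)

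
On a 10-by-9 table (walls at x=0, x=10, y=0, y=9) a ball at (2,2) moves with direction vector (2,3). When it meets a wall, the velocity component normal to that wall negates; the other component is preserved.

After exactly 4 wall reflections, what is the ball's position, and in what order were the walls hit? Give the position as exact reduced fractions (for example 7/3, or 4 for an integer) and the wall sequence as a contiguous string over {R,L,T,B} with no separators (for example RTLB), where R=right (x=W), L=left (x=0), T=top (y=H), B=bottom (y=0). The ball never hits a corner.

1. t=7/3 → T at (20/3,9); v=(2,-3)
2. t=5/3 → R at (10,4); v=(-2,-3)
3. t=4/3 → B at (22/3,0); v=(-2,3)
4. t=3 → T at (4/3,9); v=(-2,-3)

Final position: (4/3,9)
Wall sequence: TRBT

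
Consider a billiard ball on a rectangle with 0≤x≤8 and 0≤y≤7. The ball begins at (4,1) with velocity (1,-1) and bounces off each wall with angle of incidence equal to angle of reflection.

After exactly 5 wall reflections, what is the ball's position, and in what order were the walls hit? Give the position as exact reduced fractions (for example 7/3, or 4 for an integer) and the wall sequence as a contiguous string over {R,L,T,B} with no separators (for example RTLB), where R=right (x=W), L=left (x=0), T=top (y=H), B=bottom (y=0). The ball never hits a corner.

Final position: (3,0)
Wall sequence: BRTLB

1. t=1 → B at (5,0); v=(1,1)
2. t=3 → R at (8,3); v=(-1,1)
3. t=4 → T at (4,7); v=(-1,-1)
4. t=4 → L at (0,3); v=(1,-1)
5. t=3 → B at (3,0); v=(1,1)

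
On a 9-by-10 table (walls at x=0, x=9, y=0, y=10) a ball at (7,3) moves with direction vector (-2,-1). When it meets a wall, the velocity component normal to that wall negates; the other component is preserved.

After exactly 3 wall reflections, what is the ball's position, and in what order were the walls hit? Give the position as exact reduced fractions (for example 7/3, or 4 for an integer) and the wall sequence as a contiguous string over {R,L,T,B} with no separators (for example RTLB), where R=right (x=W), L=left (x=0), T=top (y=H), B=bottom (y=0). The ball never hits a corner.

Final position: (9,5)
Wall sequence: BLR

1. t=3 → B at (1,0); v=(-2,1)
2. t=1/2 → L at (0,1/2); v=(2,1)
3. t=9/2 → R at (9,5); v=(-2,1)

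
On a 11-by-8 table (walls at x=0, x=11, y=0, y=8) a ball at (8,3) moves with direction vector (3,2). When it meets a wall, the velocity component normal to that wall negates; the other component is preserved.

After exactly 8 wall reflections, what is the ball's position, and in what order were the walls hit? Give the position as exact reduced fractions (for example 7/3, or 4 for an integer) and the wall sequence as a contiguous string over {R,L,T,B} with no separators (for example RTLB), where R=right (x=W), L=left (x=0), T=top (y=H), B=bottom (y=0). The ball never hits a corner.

1. t=1 → R at (11,5); v=(-3,2)
2. t=3/2 → T at (13/2,8); v=(-3,-2)
3. t=13/6 → L at (0,11/3); v=(3,-2)
4. t=11/6 → B at (11/2,0); v=(3,2)
5. t=11/6 → R at (11,11/3); v=(-3,2)
6. t=13/6 → T at (9/2,8); v=(-3,-2)
7. t=3/2 → L at (0,5); v=(3,-2)
8. t=5/2 → B at (15/2,0); v=(3,2)

Final position: (15/2,0)
Wall sequence: RTLBRTLB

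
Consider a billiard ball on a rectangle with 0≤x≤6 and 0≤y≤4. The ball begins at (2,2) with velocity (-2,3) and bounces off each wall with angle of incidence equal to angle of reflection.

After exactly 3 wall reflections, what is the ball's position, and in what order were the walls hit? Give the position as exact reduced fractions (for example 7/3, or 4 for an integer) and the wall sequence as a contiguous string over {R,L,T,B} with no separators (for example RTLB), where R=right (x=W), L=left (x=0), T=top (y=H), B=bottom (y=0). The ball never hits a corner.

Final position: (2,0)
Wall sequence: TLB

1. t=2/3 → T at (2/3,4); v=(-2,-3)
2. t=1/3 → L at (0,3); v=(2,-3)
3. t=1 → B at (2,0); v=(2,3)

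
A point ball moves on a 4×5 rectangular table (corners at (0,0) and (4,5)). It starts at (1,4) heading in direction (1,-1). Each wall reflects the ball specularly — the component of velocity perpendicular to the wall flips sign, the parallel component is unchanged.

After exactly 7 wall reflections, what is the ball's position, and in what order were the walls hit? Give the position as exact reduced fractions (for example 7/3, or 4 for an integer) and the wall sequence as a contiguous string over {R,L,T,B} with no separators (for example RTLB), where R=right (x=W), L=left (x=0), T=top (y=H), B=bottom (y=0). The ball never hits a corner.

1. t=3 → R at (4,1); v=(-1,-1)
2. t=1 → B at (3,0); v=(-1,1)
3. t=3 → L at (0,3); v=(1,1)
4. t=2 → T at (2,5); v=(1,-1)
5. t=2 → R at (4,3); v=(-1,-1)
6. t=3 → B at (1,0); v=(-1,1)
7. t=1 → L at (0,1); v=(1,1)

Final position: (0,1)
Wall sequence: RBLTRBL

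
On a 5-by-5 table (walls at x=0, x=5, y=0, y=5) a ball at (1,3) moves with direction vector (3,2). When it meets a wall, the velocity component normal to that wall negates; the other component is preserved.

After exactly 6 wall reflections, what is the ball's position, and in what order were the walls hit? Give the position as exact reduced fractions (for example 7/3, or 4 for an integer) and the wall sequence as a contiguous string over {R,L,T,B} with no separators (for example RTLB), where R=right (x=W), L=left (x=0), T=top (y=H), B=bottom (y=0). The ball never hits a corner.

1. t=1 → T at (4,5); v=(3,-2)
2. t=1/3 → R at (5,13/3); v=(-3,-2)
3. t=5/3 → L at (0,1); v=(3,-2)
4. t=1/2 → B at (3/2,0); v=(3,2)
5. t=7/6 → R at (5,7/3); v=(-3,2)
6. t=4/3 → T at (1,5); v=(-3,-2)

Final position: (1,5)
Wall sequence: TRLBRT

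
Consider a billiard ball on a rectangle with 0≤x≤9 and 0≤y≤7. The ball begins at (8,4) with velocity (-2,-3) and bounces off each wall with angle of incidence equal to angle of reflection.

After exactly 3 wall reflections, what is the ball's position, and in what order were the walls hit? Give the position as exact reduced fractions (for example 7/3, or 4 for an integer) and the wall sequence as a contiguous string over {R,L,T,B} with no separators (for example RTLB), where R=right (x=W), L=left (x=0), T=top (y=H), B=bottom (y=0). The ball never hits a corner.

1. t=4/3 → B at (16/3,0); v=(-2,3)
2. t=7/3 → T at (2/3,7); v=(-2,-3)
3. t=1/3 → L at (0,6); v=(2,-3)

Final position: (0,6)
Wall sequence: BTL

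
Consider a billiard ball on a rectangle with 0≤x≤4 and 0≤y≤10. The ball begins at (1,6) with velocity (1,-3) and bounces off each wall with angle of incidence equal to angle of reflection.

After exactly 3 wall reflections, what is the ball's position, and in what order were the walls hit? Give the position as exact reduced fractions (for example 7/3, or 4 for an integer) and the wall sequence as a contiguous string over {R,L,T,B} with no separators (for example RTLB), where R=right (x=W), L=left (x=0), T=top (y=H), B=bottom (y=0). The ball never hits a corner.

1. t=2 → B at (3,0); v=(1,3)
2. t=1 → R at (4,3); v=(-1,3)
3. t=7/3 → T at (5/3,10); v=(-1,-3)

Final position: (5/3,10)
Wall sequence: BRT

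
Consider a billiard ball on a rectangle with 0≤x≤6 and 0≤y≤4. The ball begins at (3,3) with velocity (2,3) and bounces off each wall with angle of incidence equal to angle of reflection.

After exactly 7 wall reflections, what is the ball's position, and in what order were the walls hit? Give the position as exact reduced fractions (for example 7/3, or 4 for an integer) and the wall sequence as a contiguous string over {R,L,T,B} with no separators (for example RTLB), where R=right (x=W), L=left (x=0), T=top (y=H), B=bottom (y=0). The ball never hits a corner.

Final position: (7/3,4)
Wall sequence: TRBTBLT

1. t=1/3 → T at (11/3,4); v=(2,-3)
2. t=7/6 → R at (6,1/2); v=(-2,-3)
3. t=1/6 → B at (17/3,0); v=(-2,3)
4. t=4/3 → T at (3,4); v=(-2,-3)
5. t=4/3 → B at (1/3,0); v=(-2,3)
6. t=1/6 → L at (0,1/2); v=(2,3)
7. t=7/6 → T at (7/3,4); v=(2,-3)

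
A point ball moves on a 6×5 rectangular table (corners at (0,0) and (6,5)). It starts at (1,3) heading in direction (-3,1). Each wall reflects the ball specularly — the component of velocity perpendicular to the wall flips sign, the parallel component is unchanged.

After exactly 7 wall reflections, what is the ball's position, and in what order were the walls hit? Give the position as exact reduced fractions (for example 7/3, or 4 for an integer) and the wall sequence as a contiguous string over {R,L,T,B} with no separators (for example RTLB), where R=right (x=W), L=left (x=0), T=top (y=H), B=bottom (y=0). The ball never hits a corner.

Final position: (0,4/3)
Wall sequence: LTRLRBL

1. t=1/3 → L at (0,10/3); v=(3,1)
2. t=5/3 → T at (5,5); v=(3,-1)
3. t=1/3 → R at (6,14/3); v=(-3,-1)
4. t=2 → L at (0,8/3); v=(3,-1)
5. t=2 → R at (6,2/3); v=(-3,-1)
6. t=2/3 → B at (4,0); v=(-3,1)
7. t=4/3 → L at (0,4/3); v=(3,1)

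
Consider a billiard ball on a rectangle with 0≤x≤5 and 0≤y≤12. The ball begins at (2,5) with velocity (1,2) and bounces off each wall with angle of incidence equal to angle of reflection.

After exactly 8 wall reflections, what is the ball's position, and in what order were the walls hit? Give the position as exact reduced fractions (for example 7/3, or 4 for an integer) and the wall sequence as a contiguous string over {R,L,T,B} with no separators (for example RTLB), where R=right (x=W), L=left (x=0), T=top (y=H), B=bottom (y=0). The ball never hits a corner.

Final position: (7/2,0)
Wall sequence: RTLBRTLB

1. t=3 → R at (5,11); v=(-1,2)
2. t=1/2 → T at (9/2,12); v=(-1,-2)
3. t=9/2 → L at (0,3); v=(1,-2)
4. t=3/2 → B at (3/2,0); v=(1,2)
5. t=7/2 → R at (5,7); v=(-1,2)
6. t=5/2 → T at (5/2,12); v=(-1,-2)
7. t=5/2 → L at (0,7); v=(1,-2)
8. t=7/2 → B at (7/2,0); v=(1,2)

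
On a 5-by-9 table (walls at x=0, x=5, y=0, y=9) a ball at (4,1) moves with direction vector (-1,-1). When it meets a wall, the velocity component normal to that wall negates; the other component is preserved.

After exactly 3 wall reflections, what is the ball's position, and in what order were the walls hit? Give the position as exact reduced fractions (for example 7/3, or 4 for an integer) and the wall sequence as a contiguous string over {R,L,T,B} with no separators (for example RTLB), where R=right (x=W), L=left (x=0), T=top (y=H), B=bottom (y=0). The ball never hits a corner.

1. t=1 → B at (3,0); v=(-1,1)
2. t=3 → L at (0,3); v=(1,1)
3. t=5 → R at (5,8); v=(-1,1)

Final position: (5,8)
Wall sequence: BLR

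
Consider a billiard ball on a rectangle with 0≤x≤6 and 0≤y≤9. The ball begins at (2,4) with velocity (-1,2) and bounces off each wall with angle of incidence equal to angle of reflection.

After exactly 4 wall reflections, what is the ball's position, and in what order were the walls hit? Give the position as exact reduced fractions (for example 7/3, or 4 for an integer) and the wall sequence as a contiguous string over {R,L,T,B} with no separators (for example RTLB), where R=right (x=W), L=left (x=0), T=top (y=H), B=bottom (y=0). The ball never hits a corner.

Final position: (6,2)
Wall sequence: LTBR

1. t=2 → L at (0,8); v=(1,2)
2. t=1/2 → T at (1/2,9); v=(1,-2)
3. t=9/2 → B at (5,0); v=(1,2)
4. t=1 → R at (6,2); v=(-1,2)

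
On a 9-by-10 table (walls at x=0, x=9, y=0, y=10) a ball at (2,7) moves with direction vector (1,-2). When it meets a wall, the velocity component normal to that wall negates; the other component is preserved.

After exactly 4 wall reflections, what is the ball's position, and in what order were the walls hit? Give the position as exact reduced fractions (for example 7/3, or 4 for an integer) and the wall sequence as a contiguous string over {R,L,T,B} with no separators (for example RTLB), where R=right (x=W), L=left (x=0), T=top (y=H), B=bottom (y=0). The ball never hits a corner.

1. t=7/2 → B at (11/2,0); v=(1,2)
2. t=7/2 → R at (9,7); v=(-1,2)
3. t=3/2 → T at (15/2,10); v=(-1,-2)
4. t=5 → B at (5/2,0); v=(-1,2)

Final position: (5/2,0)
Wall sequence: BRTB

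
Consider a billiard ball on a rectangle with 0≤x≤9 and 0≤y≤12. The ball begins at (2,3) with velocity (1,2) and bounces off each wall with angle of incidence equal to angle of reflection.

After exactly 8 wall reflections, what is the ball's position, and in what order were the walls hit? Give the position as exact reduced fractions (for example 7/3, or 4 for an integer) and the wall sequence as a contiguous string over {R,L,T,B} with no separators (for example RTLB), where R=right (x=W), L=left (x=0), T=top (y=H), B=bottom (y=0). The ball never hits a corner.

Final position: (11/2,12)
Wall sequence: TRBLTBRT

1. t=9/2 → T at (13/2,12); v=(1,-2)
2. t=5/2 → R at (9,7); v=(-1,-2)
3. t=7/2 → B at (11/2,0); v=(-1,2)
4. t=11/2 → L at (0,11); v=(1,2)
5. t=1/2 → T at (1/2,12); v=(1,-2)
6. t=6 → B at (13/2,0); v=(1,2)
7. t=5/2 → R at (9,5); v=(-1,2)
8. t=7/2 → T at (11/2,12); v=(-1,-2)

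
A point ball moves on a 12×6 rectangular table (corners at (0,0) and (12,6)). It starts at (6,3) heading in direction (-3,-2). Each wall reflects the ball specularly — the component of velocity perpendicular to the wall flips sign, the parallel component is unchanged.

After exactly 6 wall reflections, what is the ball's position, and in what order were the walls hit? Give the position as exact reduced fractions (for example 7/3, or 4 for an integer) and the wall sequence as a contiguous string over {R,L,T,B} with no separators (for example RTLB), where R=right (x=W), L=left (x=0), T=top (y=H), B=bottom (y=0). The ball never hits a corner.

1. t=3/2 → B at (3/2,0); v=(-3,2)
2. t=1/2 → L at (0,1); v=(3,2)
3. t=5/2 → T at (15/2,6); v=(3,-2)
4. t=3/2 → R at (12,3); v=(-3,-2)
5. t=3/2 → B at (15/2,0); v=(-3,2)
6. t=5/2 → L at (0,5); v=(3,2)

Final position: (0,5)
Wall sequence: BLTRBL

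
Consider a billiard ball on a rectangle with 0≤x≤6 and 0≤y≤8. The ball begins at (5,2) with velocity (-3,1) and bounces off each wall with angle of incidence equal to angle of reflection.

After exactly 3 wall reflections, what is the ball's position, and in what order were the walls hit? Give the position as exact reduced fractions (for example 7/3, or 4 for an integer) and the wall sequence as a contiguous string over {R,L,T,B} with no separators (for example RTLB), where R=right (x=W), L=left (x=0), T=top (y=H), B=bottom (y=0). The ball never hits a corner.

1. t=5/3 → L at (0,11/3); v=(3,1)
2. t=2 → R at (6,17/3); v=(-3,1)
3. t=2 → L at (0,23/3); v=(3,1)

Final position: (0,23/3)
Wall sequence: LRL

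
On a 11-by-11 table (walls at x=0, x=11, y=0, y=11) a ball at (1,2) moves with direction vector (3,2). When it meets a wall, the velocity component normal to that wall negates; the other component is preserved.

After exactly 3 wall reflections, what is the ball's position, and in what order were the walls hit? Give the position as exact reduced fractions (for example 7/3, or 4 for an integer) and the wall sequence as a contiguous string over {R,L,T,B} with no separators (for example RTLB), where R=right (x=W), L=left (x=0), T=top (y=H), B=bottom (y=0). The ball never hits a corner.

1. t=10/3 → R at (11,26/3); v=(-3,2)
2. t=7/6 → T at (15/2,11); v=(-3,-2)
3. t=5/2 → L at (0,6); v=(3,-2)

Final position: (0,6)
Wall sequence: RTL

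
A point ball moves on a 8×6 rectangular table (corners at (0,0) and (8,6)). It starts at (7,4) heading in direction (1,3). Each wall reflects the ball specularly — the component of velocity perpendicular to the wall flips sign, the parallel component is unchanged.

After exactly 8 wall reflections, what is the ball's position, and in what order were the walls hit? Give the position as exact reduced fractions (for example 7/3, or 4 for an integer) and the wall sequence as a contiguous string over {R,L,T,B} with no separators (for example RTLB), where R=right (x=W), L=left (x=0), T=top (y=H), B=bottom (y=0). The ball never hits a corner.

1. t=2/3 → T at (23/3,6); v=(1,-3)
2. t=1/3 → R at (8,5); v=(-1,-3)
3. t=5/3 → B at (19/3,0); v=(-1,3)
4. t=2 → T at (13/3,6); v=(-1,-3)
5. t=2 → B at (7/3,0); v=(-1,3)
6. t=2 → T at (1/3,6); v=(-1,-3)
7. t=1/3 → L at (0,5); v=(1,-3)
8. t=5/3 → B at (5/3,0); v=(1,3)

Final position: (5/3,0)
Wall sequence: TRBTBTLB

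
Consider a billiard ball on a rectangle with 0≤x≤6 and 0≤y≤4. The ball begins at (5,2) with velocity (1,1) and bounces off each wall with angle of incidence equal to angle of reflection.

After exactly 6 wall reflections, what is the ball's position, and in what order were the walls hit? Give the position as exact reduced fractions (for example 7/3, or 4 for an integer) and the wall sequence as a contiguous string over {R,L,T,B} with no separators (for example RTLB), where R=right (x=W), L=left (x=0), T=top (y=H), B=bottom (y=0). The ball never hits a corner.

Final position: (6,1)
Wall sequence: RTBLTR

1. t=1 → R at (6,3); v=(-1,1)
2. t=1 → T at (5,4); v=(-1,-1)
3. t=4 → B at (1,0); v=(-1,1)
4. t=1 → L at (0,1); v=(1,1)
5. t=3 → T at (3,4); v=(1,-1)
6. t=3 → R at (6,1); v=(-1,-1)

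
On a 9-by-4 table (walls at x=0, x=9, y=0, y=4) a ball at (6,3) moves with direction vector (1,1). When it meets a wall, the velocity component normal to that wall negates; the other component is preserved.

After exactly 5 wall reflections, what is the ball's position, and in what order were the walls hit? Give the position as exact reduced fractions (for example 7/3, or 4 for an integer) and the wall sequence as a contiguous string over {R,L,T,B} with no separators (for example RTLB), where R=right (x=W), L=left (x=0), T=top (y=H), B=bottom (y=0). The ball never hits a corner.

Final position: (0,1)
Wall sequence: TRBTL

1. t=1 → T at (7,4); v=(1,-1)
2. t=2 → R at (9,2); v=(-1,-1)
3. t=2 → B at (7,0); v=(-1,1)
4. t=4 → T at (3,4); v=(-1,-1)
5. t=3 → L at (0,1); v=(1,-1)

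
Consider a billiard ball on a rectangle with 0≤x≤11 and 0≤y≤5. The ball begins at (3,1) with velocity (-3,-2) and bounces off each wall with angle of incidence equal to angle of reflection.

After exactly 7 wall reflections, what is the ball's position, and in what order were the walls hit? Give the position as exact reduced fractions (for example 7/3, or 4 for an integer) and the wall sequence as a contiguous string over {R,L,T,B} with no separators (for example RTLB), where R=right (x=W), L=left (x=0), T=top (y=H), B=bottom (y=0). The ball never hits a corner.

Final position: (0,13/3)
Wall sequence: BLTRBTL

1. t=1/2 → B at (3/2,0); v=(-3,2)
2. t=1/2 → L at (0,1); v=(3,2)
3. t=2 → T at (6,5); v=(3,-2)
4. t=5/3 → R at (11,5/3); v=(-3,-2)
5. t=5/6 → B at (17/2,0); v=(-3,2)
6. t=5/2 → T at (1,5); v=(-3,-2)
7. t=1/3 → L at (0,13/3); v=(3,-2)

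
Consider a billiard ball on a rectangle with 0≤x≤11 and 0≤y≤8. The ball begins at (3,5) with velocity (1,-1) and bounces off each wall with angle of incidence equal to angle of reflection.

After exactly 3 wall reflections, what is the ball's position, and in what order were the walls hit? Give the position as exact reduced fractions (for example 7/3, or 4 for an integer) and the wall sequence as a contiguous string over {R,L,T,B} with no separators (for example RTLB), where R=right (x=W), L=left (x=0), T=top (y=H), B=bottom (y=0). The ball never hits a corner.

Final position: (6,8)
Wall sequence: BRT

1. t=5 → B at (8,0); v=(1,1)
2. t=3 → R at (11,3); v=(-1,1)
3. t=5 → T at (6,8); v=(-1,-1)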